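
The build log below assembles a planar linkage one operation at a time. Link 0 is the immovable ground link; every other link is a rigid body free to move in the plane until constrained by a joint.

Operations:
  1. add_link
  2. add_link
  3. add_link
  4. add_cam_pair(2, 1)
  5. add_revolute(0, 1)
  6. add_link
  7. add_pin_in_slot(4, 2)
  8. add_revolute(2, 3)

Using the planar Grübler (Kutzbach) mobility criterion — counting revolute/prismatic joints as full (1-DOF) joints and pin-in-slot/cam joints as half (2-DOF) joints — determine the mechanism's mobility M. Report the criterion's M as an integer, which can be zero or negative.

M = 6

(L,J1,J2)=(1,0,0); link0 fixed
link1: (2,0,0)
link2: (3,0,0)
link3: (4,0,0)
C 2-1 [J2]: (4,0,1)
R 0-1 [J1]: (4,1,1)
link4: (5,1,1)
PS 4-2 [J2]: (5,1,2)
R 2-3 [J1]: (5,2,2)
Grübler: 3·4 − 2·2 − 2 = 6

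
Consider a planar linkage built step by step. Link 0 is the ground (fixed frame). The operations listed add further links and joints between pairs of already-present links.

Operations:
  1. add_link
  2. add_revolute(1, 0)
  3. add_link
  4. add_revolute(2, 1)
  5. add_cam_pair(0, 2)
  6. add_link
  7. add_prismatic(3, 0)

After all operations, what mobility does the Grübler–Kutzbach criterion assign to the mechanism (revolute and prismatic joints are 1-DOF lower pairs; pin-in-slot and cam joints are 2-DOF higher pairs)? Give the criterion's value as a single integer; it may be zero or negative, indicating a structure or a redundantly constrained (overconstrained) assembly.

M = 2

[1;0;0] (link 0 is ground)
L+ [2;0;0]
R(1,0)∈J1 [2;1;0]
L+ [3;1;0]
R(2,1)∈J1 [3;2;0]
C(0,2)∈J2 [3;2;1]
L+ [4;2;1]
P(3,0)∈J1 [4;3;1]
mobility = 9 − 6 − 1 = 2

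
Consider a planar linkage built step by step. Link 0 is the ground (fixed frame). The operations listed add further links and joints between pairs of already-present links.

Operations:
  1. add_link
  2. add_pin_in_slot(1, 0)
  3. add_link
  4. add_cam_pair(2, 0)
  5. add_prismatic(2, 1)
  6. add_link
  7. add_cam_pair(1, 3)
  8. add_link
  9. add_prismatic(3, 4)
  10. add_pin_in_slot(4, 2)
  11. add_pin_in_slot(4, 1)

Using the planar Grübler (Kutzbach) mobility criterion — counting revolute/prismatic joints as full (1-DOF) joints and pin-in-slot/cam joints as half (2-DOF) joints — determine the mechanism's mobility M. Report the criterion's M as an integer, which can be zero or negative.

M = 3

link 0 = ground. State L|J1|J2 = 1|0|0
+link1  2|0|0
PS(1,0) f=2→J2  2|0|1
+link2  3|0|1
C(2,0) f=2→J2  3|0|2
P(2,1) f=1→J1  3|1|2
+link3  4|1|2
C(1,3) f=2→J2  4|1|3
+link4  5|1|3
P(3,4) f=1→J1  5|2|3
PS(4,2) f=2→J2  5|2|4
PS(4,1) f=2→J2  5|2|5
M = 3(5−1)−2·2−5 = 12−4−5 = 3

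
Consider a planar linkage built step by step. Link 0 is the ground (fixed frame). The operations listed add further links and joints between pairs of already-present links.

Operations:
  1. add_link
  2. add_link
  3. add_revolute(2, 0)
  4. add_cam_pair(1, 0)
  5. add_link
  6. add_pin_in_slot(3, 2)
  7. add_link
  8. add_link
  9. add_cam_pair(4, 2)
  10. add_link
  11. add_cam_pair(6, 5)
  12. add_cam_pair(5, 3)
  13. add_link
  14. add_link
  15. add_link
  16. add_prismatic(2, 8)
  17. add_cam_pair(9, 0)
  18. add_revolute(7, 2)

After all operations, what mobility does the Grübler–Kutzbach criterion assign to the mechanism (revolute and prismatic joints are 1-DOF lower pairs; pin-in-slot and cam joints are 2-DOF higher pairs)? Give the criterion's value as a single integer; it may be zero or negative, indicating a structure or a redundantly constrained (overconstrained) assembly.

ground; <1,0,0>
#1 <2,0,0>
#2 <3,0,0>
R:2↔0 J1 <3,1,0>
C:1↔0 J2 <3,1,1>
#3 <4,1,1>
PS:3↔2 J2 <4,1,2>
#4 <5,1,2>
#5 <6,1,2>
C:4↔2 J2 <6,1,3>
#6 <7,1,3>
C:6↔5 J2 <7,1,4>
C:5↔3 J2 <7,1,5>
#7 <8,1,5>
#8 <9,1,5>
#9 <10,1,5>
P:2↔8 J1 <10,2,5>
C:9↔0 J2 <10,2,6>
R:7↔2 J1 <10,3,6>
3×9 − 2×3 − 1×6 = 15

M = 15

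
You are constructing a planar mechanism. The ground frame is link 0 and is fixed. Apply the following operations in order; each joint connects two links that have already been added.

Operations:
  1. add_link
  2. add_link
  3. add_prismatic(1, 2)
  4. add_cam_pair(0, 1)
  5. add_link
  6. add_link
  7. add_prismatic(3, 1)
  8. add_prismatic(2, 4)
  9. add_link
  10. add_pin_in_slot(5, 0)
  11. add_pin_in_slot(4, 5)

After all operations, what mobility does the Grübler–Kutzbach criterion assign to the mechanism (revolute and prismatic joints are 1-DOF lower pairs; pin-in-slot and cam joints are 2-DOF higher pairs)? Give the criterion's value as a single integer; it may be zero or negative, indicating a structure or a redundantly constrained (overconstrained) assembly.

link 0 = ground. State L|J1|J2 = 1|0|0
+link1  2|0|0
+link2  3|0|0
P(1,2) f=1→J1  3|1|0
C(0,1) f=2→J2  3|1|1
+link3  4|1|1
+link4  5|1|1
P(3,1) f=1→J1  5|2|1
P(2,4) f=1→J1  5|3|1
+link5  6|3|1
PS(5,0) f=2→J2  6|3|2
PS(4,5) f=2→J2  6|3|3
M = 3(6−1)−2·3−3 = 15−6−3 = 6

M = 6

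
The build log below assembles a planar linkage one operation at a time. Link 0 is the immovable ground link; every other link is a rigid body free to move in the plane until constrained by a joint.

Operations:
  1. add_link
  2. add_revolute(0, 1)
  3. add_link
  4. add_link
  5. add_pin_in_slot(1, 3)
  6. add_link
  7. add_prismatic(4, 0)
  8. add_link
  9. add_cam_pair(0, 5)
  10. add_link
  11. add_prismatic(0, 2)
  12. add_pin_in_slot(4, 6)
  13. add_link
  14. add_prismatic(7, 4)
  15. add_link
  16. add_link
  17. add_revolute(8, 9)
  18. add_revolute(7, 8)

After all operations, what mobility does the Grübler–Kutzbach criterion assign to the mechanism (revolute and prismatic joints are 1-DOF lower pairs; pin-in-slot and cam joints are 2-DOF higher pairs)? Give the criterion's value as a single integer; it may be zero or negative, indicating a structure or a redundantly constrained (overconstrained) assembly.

L=1 J1=0 J2=0
add link → L=2 J1=0 J2=0
R@0,1 dof=1 J1 → L=2 J1=1 J2=0
add link → L=3 J1=1 J2=0
add link → L=4 J1=1 J2=0
PS@1,3 dof=2 J2 → L=4 J1=1 J2=1
add link → L=5 J1=1 J2=1
P@4,0 dof=1 J1 → L=5 J1=2 J2=1
add link → L=6 J1=2 J2=1
C@0,5 dof=2 J2 → L=6 J1=2 J2=2
add link → L=7 J1=2 J2=2
P@0,2 dof=1 J1 → L=7 J1=3 J2=2
PS@4,6 dof=2 J2 → L=7 J1=3 J2=3
add link → L=8 J1=3 J2=3
P@7,4 dof=1 J1 → L=8 J1=4 J2=3
add link → L=9 J1=4 J2=3
add link → L=10 J1=4 J2=3
R@8,9 dof=1 J1 → L=10 J1=5 J2=3
R@7,8 dof=1 J1 → L=10 J1=6 J2=3
M=3(L−1)−2J1−J2=3·9−2·6−3=12

M = 12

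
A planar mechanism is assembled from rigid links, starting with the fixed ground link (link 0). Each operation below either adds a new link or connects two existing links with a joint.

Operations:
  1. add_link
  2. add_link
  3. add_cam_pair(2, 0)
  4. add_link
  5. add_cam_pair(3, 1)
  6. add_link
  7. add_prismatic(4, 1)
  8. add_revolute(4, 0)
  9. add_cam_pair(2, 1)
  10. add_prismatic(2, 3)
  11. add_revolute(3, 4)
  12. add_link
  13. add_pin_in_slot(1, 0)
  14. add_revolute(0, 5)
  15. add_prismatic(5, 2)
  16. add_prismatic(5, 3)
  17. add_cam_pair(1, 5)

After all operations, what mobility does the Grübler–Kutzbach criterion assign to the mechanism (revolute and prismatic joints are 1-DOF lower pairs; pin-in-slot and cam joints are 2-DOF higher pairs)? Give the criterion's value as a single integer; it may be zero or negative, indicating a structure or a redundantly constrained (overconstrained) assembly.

(L,J1,J2)=(1,0,0); link0 fixed
link1: (2,0,0)
link2: (3,0,0)
C 2-0 [J2]: (3,0,1)
link3: (4,0,1)
C 3-1 [J2]: (4,0,2)
link4: (5,0,2)
P 4-1 [J1]: (5,1,2)
R 4-0 [J1]: (5,2,2)
C 2-1 [J2]: (5,2,3)
P 2-3 [J1]: (5,3,3)
R 3-4 [J1]: (5,4,3)
link5: (6,4,3)
PS 1-0 [J2]: (6,4,4)
R 0-5 [J1]: (6,5,4)
P 5-2 [J1]: (6,6,4)
P 5-3 [J1]: (6,7,4)
C 1-5 [J2]: (6,7,5)
Grübler: 3·5 − 2·7 − 5 = -4

M = -4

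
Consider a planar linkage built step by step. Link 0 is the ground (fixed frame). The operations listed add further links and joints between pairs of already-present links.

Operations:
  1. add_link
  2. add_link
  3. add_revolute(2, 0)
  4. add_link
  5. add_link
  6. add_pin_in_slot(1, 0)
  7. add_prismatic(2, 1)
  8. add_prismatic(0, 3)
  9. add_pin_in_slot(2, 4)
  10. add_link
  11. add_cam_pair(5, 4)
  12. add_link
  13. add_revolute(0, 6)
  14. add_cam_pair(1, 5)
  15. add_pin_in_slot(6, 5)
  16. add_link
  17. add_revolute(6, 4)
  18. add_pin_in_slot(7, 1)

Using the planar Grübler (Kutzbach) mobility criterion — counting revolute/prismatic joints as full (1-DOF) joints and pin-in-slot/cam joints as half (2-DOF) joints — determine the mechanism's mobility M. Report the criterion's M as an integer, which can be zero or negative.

[1;0;0] (link 0 is ground)
L+ [2;0;0]
L+ [3;0;0]
R(2,0)∈J1 [3;1;0]
L+ [4;1;0]
L+ [5;1;0]
PS(1,0)∈J2 [5;1;1]
P(2,1)∈J1 [5;2;1]
P(0,3)∈J1 [5;3;1]
PS(2,4)∈J2 [5;3;2]
L+ [6;3;2]
C(5,4)∈J2 [6;3;3]
L+ [7;3;3]
R(0,6)∈J1 [7;4;3]
C(1,5)∈J2 [7;4;4]
PS(6,5)∈J2 [7;4;5]
L+ [8;4;5]
R(6,4)∈J1 [8;5;5]
PS(7,1)∈J2 [8;5;6]
mobility = 21 − 10 − 6 = 5

M = 5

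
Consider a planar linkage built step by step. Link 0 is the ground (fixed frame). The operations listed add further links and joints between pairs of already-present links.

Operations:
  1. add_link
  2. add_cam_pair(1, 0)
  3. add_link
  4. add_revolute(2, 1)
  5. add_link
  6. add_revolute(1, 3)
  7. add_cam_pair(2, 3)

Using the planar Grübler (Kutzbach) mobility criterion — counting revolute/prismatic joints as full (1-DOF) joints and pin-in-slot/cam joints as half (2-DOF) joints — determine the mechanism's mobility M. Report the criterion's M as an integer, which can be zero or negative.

L=1 J1=0 J2=0
add link → L=2 J1=0 J2=0
C@1,0 dof=2 J2 → L=2 J1=0 J2=1
add link → L=3 J1=0 J2=1
R@2,1 dof=1 J1 → L=3 J1=1 J2=1
add link → L=4 J1=1 J2=1
R@1,3 dof=1 J1 → L=4 J1=2 J2=1
C@2,3 dof=2 J2 → L=4 J1=2 J2=2
M=3(L−1)−2J1−J2=3·3−2·2−2=3

M = 3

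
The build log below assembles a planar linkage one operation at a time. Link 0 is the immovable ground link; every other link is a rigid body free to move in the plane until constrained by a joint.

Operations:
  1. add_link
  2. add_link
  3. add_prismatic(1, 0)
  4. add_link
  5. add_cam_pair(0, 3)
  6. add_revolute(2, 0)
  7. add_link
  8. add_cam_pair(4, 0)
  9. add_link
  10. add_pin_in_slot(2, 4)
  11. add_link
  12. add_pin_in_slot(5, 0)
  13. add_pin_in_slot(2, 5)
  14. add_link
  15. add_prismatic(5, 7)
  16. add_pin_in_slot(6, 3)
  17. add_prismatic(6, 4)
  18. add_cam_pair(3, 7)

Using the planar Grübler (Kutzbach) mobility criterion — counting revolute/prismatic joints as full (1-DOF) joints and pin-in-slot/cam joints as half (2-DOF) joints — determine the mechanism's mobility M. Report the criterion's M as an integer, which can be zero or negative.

(L,J1,J2)=(1,0,0); link0 fixed
link1: (2,0,0)
link2: (3,0,0)
P 1-0 [J1]: (3,1,0)
link3: (4,1,0)
C 0-3 [J2]: (4,1,1)
R 2-0 [J1]: (4,2,1)
link4: (5,2,1)
C 4-0 [J2]: (5,2,2)
link5: (6,2,2)
PS 2-4 [J2]: (6,2,3)
link6: (7,2,3)
PS 5-0 [J2]: (7,2,4)
PS 2-5 [J2]: (7,2,5)
link7: (8,2,5)
P 5-7 [J1]: (8,3,5)
PS 6-3 [J2]: (8,3,6)
P 6-4 [J1]: (8,4,6)
C 3-7 [J2]: (8,4,7)
Grübler: 3·7 − 2·4 − 7 = 6

M = 6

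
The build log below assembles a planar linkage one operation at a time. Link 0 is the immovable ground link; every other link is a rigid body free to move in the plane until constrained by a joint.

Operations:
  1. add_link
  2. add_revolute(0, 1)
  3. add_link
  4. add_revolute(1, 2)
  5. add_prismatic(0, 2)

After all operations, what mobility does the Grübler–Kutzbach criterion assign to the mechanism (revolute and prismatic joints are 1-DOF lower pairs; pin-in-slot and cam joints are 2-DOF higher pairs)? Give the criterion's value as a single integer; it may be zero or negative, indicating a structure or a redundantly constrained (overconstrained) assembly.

L=1 J1=0 J2=0
add link → L=2 J1=0 J2=0
R@0,1 dof=1 J1 → L=2 J1=1 J2=0
add link → L=3 J1=1 J2=0
R@1,2 dof=1 J1 → L=3 J1=2 J2=0
P@0,2 dof=1 J1 → L=3 J1=3 J2=0
M=3(L−1)−2J1−J2=3·2−2·3−0=0

M = 0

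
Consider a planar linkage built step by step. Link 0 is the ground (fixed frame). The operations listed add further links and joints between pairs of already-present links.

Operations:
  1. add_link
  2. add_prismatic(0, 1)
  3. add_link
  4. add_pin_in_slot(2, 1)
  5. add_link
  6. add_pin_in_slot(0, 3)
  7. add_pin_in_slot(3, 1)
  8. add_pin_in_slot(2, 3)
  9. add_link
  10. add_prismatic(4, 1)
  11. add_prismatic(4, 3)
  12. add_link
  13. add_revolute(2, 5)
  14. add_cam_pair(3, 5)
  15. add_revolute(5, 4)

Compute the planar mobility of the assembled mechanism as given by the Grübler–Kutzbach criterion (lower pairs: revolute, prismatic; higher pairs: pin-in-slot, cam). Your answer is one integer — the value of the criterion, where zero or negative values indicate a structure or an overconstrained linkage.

[1;0;0] (link 0 is ground)
L+ [2;0;0]
P(0,1)∈J1 [2;1;0]
L+ [3;1;0]
PS(2,1)∈J2 [3;1;1]
L+ [4;1;1]
PS(0,3)∈J2 [4;1;2]
PS(3,1)∈J2 [4;1;3]
PS(2,3)∈J2 [4;1;4]
L+ [5;1;4]
P(4,1)∈J1 [5;2;4]
P(4,3)∈J1 [5;3;4]
L+ [6;3;4]
R(2,5)∈J1 [6;4;4]
C(3,5)∈J2 [6;4;5]
R(5,4)∈J1 [6;5;5]
mobility = 15 − 10 − 5 = 0

M = 0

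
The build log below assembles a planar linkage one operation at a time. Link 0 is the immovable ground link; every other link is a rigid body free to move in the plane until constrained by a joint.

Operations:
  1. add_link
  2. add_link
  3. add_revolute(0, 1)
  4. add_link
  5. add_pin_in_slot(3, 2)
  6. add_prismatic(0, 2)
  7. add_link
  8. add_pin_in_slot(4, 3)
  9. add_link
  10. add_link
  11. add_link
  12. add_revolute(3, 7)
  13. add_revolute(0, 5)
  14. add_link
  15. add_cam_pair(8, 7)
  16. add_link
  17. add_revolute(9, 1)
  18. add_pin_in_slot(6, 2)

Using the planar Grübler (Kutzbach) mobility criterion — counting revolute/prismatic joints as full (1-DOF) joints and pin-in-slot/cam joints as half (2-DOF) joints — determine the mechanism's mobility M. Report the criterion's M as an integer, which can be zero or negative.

M = 13

(L,J1,J2)=(1,0,0); link0 fixed
link1: (2,0,0)
link2: (3,0,0)
R 0-1 [J1]: (3,1,0)
link3: (4,1,0)
PS 3-2 [J2]: (4,1,1)
P 0-2 [J1]: (4,2,1)
link4: (5,2,1)
PS 4-3 [J2]: (5,2,2)
link5: (6,2,2)
link6: (7,2,2)
link7: (8,2,2)
R 3-7 [J1]: (8,3,2)
R 0-5 [J1]: (8,4,2)
link8: (9,4,2)
C 8-7 [J2]: (9,4,3)
link9: (10,4,3)
R 9-1 [J1]: (10,5,3)
PS 6-2 [J2]: (10,5,4)
Grübler: 3·9 − 2·5 − 4 = 13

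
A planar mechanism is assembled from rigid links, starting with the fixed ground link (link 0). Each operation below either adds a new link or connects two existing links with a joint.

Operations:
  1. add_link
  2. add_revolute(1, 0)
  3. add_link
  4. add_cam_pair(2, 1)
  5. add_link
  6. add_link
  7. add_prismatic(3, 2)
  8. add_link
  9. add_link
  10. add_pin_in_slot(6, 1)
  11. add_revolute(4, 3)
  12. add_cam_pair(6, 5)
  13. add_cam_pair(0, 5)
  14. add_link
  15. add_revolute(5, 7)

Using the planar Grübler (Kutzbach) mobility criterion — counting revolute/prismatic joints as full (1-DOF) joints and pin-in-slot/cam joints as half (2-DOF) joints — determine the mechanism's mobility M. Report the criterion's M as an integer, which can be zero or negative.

M = 9

(L,J1,J2)=(1,0,0); link0 fixed
link1: (2,0,0)
R 1-0 [J1]: (2,1,0)
link2: (3,1,0)
C 2-1 [J2]: (3,1,1)
link3: (4,1,1)
link4: (5,1,1)
P 3-2 [J1]: (5,2,1)
link5: (6,2,1)
link6: (7,2,1)
PS 6-1 [J2]: (7,2,2)
R 4-3 [J1]: (7,3,2)
C 6-5 [J2]: (7,3,3)
C 0-5 [J2]: (7,3,4)
link7: (8,3,4)
R 5-7 [J1]: (8,4,4)
Grübler: 3·7 − 2·4 − 4 = 9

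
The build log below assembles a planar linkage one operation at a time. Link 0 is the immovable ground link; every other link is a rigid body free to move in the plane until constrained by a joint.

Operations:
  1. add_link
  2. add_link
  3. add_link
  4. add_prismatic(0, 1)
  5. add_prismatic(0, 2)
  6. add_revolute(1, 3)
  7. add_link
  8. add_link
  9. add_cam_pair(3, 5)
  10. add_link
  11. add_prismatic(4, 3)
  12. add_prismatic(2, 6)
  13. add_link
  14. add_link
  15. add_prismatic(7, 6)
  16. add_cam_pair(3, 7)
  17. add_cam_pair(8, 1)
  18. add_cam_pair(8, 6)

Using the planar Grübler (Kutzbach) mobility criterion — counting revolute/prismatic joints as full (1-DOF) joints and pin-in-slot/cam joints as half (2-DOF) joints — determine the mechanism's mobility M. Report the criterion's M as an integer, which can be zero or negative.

ground; <1,0,0>
#1 <2,0,0>
#2 <3,0,0>
#3 <4,0,0>
P:0↔1 J1 <4,1,0>
P:0↔2 J1 <4,2,0>
R:1↔3 J1 <4,3,0>
#4 <5,3,0>
#5 <6,3,0>
C:3↔5 J2 <6,3,1>
#6 <7,3,1>
P:4↔3 J1 <7,4,1>
P:2↔6 J1 <7,5,1>
#7 <8,5,1>
#8 <9,5,1>
P:7↔6 J1 <9,6,1>
C:3↔7 J2 <9,6,2>
C:8↔1 J2 <9,6,3>
C:8↔6 J2 <9,6,4>
3×8 − 2×6 − 1×4 = 8

M = 8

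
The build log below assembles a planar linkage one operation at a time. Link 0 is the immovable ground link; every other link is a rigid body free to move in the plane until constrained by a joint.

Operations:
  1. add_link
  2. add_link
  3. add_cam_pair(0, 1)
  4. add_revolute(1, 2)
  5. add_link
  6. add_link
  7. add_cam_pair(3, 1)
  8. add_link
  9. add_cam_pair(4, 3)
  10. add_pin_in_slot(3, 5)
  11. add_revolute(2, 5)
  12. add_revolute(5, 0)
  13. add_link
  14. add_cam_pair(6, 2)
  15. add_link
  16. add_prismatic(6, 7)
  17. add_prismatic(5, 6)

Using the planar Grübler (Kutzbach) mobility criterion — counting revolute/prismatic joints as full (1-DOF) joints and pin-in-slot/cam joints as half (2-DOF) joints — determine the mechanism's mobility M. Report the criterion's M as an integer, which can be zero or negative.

(L,J1,J2)=(1,0,0); link0 fixed
link1: (2,0,0)
link2: (3,0,0)
C 0-1 [J2]: (3,0,1)
R 1-2 [J1]: (3,1,1)
link3: (4,1,1)
link4: (5,1,1)
C 3-1 [J2]: (5,1,2)
link5: (6,1,2)
C 4-3 [J2]: (6,1,3)
PS 3-5 [J2]: (6,1,4)
R 2-5 [J1]: (6,2,4)
R 5-0 [J1]: (6,3,4)
link6: (7,3,4)
C 6-2 [J2]: (7,3,5)
link7: (8,3,5)
P 6-7 [J1]: (8,4,5)
P 5-6 [J1]: (8,5,5)
Grübler: 3·7 − 2·5 − 5 = 6

M = 6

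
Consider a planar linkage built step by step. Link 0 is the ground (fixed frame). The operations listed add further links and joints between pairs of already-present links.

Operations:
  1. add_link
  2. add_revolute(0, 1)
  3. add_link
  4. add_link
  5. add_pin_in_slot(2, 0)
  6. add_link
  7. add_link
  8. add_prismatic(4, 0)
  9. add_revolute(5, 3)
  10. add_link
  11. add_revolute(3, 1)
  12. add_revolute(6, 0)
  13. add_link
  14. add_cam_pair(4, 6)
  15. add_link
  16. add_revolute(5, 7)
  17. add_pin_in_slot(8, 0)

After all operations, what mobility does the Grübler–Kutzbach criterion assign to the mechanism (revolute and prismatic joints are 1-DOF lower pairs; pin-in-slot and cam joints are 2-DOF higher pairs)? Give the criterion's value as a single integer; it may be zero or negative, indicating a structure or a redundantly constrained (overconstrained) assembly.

L=1 J1=0 J2=0
add link → L=2 J1=0 J2=0
R@0,1 dof=1 J1 → L=2 J1=1 J2=0
add link → L=3 J1=1 J2=0
add link → L=4 J1=1 J2=0
PS@2,0 dof=2 J2 → L=4 J1=1 J2=1
add link → L=5 J1=1 J2=1
add link → L=6 J1=1 J2=1
P@4,0 dof=1 J1 → L=6 J1=2 J2=1
R@5,3 dof=1 J1 → L=6 J1=3 J2=1
add link → L=7 J1=3 J2=1
R@3,1 dof=1 J1 → L=7 J1=4 J2=1
R@6,0 dof=1 J1 → L=7 J1=5 J2=1
add link → L=8 J1=5 J2=1
C@4,6 dof=2 J2 → L=8 J1=5 J2=2
add link → L=9 J1=5 J2=2
R@5,7 dof=1 J1 → L=9 J1=6 J2=2
PS@8,0 dof=2 J2 → L=9 J1=6 J2=3
M=3(L−1)−2J1−J2=3·8−2·6−3=9

M = 9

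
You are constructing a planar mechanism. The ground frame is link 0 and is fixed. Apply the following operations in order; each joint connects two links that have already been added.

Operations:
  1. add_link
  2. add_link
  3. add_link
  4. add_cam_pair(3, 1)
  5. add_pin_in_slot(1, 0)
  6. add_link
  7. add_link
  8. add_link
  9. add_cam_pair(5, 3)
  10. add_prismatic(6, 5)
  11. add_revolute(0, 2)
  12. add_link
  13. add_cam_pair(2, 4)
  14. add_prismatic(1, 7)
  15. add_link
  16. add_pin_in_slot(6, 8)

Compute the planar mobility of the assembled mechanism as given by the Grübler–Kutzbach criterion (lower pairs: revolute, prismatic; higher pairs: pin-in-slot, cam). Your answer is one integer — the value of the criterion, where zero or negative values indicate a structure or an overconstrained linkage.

M = 13

L=1 J1=0 J2=0
add link → L=2 J1=0 J2=0
add link → L=3 J1=0 J2=0
add link → L=4 J1=0 J2=0
C@3,1 dof=2 J2 → L=4 J1=0 J2=1
PS@1,0 dof=2 J2 → L=4 J1=0 J2=2
add link → L=5 J1=0 J2=2
add link → L=6 J1=0 J2=2
add link → L=7 J1=0 J2=2
C@5,3 dof=2 J2 → L=7 J1=0 J2=3
P@6,5 dof=1 J1 → L=7 J1=1 J2=3
R@0,2 dof=1 J1 → L=7 J1=2 J2=3
add link → L=8 J1=2 J2=3
C@2,4 dof=2 J2 → L=8 J1=2 J2=4
P@1,7 dof=1 J1 → L=8 J1=3 J2=4
add link → L=9 J1=3 J2=4
PS@6,8 dof=2 J2 → L=9 J1=3 J2=5
M=3(L−1)−2J1−J2=3·8−2·3−5=13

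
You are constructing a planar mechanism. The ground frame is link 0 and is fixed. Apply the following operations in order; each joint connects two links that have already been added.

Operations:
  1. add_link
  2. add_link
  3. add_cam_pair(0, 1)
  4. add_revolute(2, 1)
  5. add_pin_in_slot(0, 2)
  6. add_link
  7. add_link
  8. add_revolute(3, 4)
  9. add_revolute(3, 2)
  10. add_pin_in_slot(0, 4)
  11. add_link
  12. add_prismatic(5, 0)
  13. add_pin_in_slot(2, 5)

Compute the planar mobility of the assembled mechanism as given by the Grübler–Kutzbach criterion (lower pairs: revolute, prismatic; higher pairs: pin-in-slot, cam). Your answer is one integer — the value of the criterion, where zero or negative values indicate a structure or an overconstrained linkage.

M = 3

[1;0;0] (link 0 is ground)
L+ [2;0;0]
L+ [3;0;0]
C(0,1)∈J2 [3;0;1]
R(2,1)∈J1 [3;1;1]
PS(0,2)∈J2 [3;1;2]
L+ [4;1;2]
L+ [5;1;2]
R(3,4)∈J1 [5;2;2]
R(3,2)∈J1 [5;3;2]
PS(0,4)∈J2 [5;3;3]
L+ [6;3;3]
P(5,0)∈J1 [6;4;3]
PS(2,5)∈J2 [6;4;4]
mobility = 15 − 8 − 4 = 3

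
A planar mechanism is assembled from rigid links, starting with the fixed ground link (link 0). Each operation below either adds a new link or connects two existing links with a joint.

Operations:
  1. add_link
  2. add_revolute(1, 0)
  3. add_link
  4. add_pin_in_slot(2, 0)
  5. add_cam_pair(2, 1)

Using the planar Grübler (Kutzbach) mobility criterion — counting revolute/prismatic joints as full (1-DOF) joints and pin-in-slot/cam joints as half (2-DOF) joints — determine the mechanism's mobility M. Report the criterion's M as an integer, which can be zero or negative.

L=1 J1=0 J2=0
add link → L=2 J1=0 J2=0
R@1,0 dof=1 J1 → L=2 J1=1 J2=0
add link → L=3 J1=1 J2=0
PS@2,0 dof=2 J2 → L=3 J1=1 J2=1
C@2,1 dof=2 J2 → L=3 J1=1 J2=2
M=3(L−1)−2J1−J2=3·2−2·1−2=2

M = 2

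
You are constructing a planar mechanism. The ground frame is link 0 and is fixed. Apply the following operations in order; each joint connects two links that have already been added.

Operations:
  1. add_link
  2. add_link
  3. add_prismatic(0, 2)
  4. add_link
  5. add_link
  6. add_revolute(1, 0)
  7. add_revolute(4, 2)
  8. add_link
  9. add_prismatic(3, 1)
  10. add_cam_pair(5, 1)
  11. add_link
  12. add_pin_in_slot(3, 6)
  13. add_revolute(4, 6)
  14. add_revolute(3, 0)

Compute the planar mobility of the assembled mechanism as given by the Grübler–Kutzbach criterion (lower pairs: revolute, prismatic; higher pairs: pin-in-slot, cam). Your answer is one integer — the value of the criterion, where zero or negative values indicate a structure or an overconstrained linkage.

M = 4

[1;0;0] (link 0 is ground)
L+ [2;0;0]
L+ [3;0;0]
P(0,2)∈J1 [3;1;0]
L+ [4;1;0]
L+ [5;1;0]
R(1,0)∈J1 [5;2;0]
R(4,2)∈J1 [5;3;0]
L+ [6;3;0]
P(3,1)∈J1 [6;4;0]
C(5,1)∈J2 [6;4;1]
L+ [7;4;1]
PS(3,6)∈J2 [7;4;2]
R(4,6)∈J1 [7;5;2]
R(3,0)∈J1 [7;6;2]
mobility = 18 − 12 − 2 = 4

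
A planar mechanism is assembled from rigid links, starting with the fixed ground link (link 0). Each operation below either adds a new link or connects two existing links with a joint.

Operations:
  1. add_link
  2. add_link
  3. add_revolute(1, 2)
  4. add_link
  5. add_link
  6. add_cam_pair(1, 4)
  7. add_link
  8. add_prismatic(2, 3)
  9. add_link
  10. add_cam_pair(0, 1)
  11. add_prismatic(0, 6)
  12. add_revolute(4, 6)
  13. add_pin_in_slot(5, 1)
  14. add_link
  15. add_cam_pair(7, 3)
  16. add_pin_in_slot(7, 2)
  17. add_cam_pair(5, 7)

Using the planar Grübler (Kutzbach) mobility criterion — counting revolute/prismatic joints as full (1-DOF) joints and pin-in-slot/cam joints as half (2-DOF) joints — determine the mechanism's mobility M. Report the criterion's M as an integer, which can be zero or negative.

(L,J1,J2)=(1,0,0); link0 fixed
link1: (2,0,0)
link2: (3,0,0)
R 1-2 [J1]: (3,1,0)
link3: (4,1,0)
link4: (5,1,0)
C 1-4 [J2]: (5,1,1)
link5: (6,1,1)
P 2-3 [J1]: (6,2,1)
link6: (7,2,1)
C 0-1 [J2]: (7,2,2)
P 0-6 [J1]: (7,3,2)
R 4-6 [J1]: (7,4,2)
PS 5-1 [J2]: (7,4,3)
link7: (8,4,3)
C 7-3 [J2]: (8,4,4)
PS 7-2 [J2]: (8,4,5)
C 5-7 [J2]: (8,4,6)
Grübler: 3·7 − 2·4 − 6 = 7

M = 7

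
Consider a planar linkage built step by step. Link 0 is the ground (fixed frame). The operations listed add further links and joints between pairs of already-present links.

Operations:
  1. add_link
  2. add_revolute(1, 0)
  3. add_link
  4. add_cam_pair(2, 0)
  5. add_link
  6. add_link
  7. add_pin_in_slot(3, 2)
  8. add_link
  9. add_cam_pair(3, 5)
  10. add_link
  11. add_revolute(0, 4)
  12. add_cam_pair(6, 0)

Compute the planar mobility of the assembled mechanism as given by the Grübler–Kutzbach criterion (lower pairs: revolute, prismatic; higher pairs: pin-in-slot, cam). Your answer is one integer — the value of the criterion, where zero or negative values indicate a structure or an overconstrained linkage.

(L,J1,J2)=(1,0,0); link0 fixed
link1: (2,0,0)
R 1-0 [J1]: (2,1,0)
link2: (3,1,0)
C 2-0 [J2]: (3,1,1)
link3: (4,1,1)
link4: (5,1,1)
PS 3-2 [J2]: (5,1,2)
link5: (6,1,2)
C 3-5 [J2]: (6,1,3)
link6: (7,1,3)
R 0-4 [J1]: (7,2,3)
C 6-0 [J2]: (7,2,4)
Grübler: 3·6 − 2·2 − 4 = 10

M = 10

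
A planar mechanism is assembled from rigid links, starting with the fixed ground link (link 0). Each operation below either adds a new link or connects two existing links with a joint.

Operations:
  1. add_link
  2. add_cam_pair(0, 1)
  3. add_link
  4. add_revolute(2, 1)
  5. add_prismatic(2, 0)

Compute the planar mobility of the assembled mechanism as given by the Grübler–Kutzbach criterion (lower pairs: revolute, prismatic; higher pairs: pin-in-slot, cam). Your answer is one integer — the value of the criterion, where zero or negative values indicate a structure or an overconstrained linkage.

M = 1

(L,J1,J2)=(1,0,0); link0 fixed
link1: (2,0,0)
C 0-1 [J2]: (2,0,1)
link2: (3,0,1)
R 2-1 [J1]: (3,1,1)
P 2-0 [J1]: (3,2,1)
Grübler: 3·2 − 2·2 − 1 = 1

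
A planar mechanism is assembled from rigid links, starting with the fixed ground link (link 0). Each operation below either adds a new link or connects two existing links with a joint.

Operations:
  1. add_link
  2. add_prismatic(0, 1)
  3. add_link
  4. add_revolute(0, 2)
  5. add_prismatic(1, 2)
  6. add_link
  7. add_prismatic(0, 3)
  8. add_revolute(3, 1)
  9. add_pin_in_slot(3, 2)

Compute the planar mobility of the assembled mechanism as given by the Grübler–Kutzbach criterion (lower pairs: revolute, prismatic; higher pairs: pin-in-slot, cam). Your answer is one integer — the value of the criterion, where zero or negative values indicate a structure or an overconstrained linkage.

M = -2

[1;0;0] (link 0 is ground)
L+ [2;0;0]
P(0,1)∈J1 [2;1;0]
L+ [3;1;0]
R(0,2)∈J1 [3;2;0]
P(1,2)∈J1 [3;3;0]
L+ [4;3;0]
P(0,3)∈J1 [4;4;0]
R(3,1)∈J1 [4;5;0]
PS(3,2)∈J2 [4;5;1]
mobility = 9 − 10 − 1 = -2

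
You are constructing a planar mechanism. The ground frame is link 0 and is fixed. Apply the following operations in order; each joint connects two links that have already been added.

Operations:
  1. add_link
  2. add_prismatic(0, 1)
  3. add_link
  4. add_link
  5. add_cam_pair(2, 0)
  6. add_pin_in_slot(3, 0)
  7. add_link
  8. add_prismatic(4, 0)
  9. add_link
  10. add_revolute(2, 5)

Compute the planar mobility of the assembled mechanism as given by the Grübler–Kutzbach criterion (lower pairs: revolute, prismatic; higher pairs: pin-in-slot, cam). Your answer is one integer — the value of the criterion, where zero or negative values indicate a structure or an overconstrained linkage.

ground; <1,0,0>
#1 <2,0,0>
P:0↔1 J1 <2,1,0>
#2 <3,1,0>
#3 <4,1,0>
C:2↔0 J2 <4,1,1>
PS:3↔0 J2 <4,1,2>
#4 <5,1,2>
P:4↔0 J1 <5,2,2>
#5 <6,2,2>
R:2↔5 J1 <6,3,2>
3×5 − 2×3 − 1×2 = 7

M = 7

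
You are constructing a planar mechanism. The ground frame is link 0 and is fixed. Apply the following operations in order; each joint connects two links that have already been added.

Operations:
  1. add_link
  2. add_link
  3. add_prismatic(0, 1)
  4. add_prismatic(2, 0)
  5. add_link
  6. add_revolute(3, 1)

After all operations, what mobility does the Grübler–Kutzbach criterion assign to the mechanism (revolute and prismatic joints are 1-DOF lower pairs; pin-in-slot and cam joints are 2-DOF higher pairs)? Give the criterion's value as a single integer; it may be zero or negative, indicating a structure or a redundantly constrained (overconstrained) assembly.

[1;0;0] (link 0 is ground)
L+ [2;0;0]
L+ [3;0;0]
P(0,1)∈J1 [3;1;0]
P(2,0)∈J1 [3;2;0]
L+ [4;2;0]
R(3,1)∈J1 [4;3;0]
mobility = 9 − 6 − 0 = 3

M = 3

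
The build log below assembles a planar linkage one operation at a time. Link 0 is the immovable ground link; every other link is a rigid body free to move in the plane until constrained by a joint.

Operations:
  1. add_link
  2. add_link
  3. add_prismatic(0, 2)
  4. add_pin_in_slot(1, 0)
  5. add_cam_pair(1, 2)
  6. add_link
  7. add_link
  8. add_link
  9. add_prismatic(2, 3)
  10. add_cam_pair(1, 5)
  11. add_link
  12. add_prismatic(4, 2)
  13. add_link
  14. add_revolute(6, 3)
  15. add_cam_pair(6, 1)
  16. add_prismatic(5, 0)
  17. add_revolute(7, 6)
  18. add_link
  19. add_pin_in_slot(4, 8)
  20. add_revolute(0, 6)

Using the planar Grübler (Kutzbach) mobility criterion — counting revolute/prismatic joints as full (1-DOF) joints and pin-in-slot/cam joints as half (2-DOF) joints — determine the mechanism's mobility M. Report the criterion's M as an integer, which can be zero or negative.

M = 5

link 0 = ground. State L|J1|J2 = 1|0|0
+link1  2|0|0
+link2  3|0|0
P(0,2) f=1→J1  3|1|0
PS(1,0) f=2→J2  3|1|1
C(1,2) f=2→J2  3|1|2
+link3  4|1|2
+link4  5|1|2
+link5  6|1|2
P(2,3) f=1→J1  6|2|2
C(1,5) f=2→J2  6|2|3
+link6  7|2|3
P(4,2) f=1→J1  7|3|3
+link7  8|3|3
R(6,3) f=1→J1  8|4|3
C(6,1) f=2→J2  8|4|4
P(5,0) f=1→J1  8|5|4
R(7,6) f=1→J1  8|6|4
+link8  9|6|4
PS(4,8) f=2→J2  9|6|5
R(0,6) f=1→J1  9|7|5
M = 3(9−1)−2·7−5 = 24−14−5 = 5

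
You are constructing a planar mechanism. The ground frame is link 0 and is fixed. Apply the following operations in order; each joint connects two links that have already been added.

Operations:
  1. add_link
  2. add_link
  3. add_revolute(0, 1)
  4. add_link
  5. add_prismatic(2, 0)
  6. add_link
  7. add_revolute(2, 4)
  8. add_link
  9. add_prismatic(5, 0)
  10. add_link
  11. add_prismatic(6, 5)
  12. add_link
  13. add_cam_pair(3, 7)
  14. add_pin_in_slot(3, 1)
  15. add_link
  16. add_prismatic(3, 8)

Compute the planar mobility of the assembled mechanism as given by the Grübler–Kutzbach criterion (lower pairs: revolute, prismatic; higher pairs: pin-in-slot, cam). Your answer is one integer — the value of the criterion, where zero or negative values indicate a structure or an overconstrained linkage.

M = 10

ground; <1,0,0>
#1 <2,0,0>
#2 <3,0,0>
R:0↔1 J1 <3,1,0>
#3 <4,1,0>
P:2↔0 J1 <4,2,0>
#4 <5,2,0>
R:2↔4 J1 <5,3,0>
#5 <6,3,0>
P:5↔0 J1 <6,4,0>
#6 <7,4,0>
P:6↔5 J1 <7,5,0>
#7 <8,5,0>
C:3↔7 J2 <8,5,1>
PS:3↔1 J2 <8,5,2>
#8 <9,5,2>
P:3↔8 J1 <9,6,2>
3×8 − 2×6 − 1×2 = 10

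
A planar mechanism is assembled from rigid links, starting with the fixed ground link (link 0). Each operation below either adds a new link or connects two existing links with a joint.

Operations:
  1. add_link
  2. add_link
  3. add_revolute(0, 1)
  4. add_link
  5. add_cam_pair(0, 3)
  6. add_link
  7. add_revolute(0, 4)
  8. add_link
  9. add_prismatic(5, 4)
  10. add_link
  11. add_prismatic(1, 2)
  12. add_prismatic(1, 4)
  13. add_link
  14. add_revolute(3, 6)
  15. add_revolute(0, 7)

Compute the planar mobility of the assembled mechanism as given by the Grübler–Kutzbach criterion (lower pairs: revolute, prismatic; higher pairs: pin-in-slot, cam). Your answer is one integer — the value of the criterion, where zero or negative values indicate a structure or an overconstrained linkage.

(L,J1,J2)=(1,0,0); link0 fixed
link1: (2,0,0)
link2: (3,0,0)
R 0-1 [J1]: (3,1,0)
link3: (4,1,0)
C 0-3 [J2]: (4,1,1)
link4: (5,1,1)
R 0-4 [J1]: (5,2,1)
link5: (6,2,1)
P 5-4 [J1]: (6,3,1)
link6: (7,3,1)
P 1-2 [J1]: (7,4,1)
P 1-4 [J1]: (7,5,1)
link7: (8,5,1)
R 3-6 [J1]: (8,6,1)
R 0-7 [J1]: (8,7,1)
Grübler: 3·7 − 2·7 − 1 = 6

M = 6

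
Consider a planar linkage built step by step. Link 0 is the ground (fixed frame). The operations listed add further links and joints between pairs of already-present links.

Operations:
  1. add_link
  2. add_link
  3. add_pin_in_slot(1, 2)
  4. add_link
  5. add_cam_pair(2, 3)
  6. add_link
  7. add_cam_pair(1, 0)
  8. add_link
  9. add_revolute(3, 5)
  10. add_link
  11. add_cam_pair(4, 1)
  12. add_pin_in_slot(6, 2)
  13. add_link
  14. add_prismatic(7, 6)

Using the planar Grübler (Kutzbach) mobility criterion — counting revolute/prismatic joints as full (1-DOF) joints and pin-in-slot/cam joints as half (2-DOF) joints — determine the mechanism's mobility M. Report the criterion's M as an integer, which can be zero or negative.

M = 12

ground; <1,0,0>
#1 <2,0,0>
#2 <3,0,0>
PS:1↔2 J2 <3,0,1>
#3 <4,0,1>
C:2↔3 J2 <4,0,2>
#4 <5,0,2>
C:1↔0 J2 <5,0,3>
#5 <6,0,3>
R:3↔5 J1 <6,1,3>
#6 <7,1,3>
C:4↔1 J2 <7,1,4>
PS:6↔2 J2 <7,1,5>
#7 <8,1,5>
P:7↔6 J1 <8,2,5>
3×7 − 2×2 − 1×5 = 12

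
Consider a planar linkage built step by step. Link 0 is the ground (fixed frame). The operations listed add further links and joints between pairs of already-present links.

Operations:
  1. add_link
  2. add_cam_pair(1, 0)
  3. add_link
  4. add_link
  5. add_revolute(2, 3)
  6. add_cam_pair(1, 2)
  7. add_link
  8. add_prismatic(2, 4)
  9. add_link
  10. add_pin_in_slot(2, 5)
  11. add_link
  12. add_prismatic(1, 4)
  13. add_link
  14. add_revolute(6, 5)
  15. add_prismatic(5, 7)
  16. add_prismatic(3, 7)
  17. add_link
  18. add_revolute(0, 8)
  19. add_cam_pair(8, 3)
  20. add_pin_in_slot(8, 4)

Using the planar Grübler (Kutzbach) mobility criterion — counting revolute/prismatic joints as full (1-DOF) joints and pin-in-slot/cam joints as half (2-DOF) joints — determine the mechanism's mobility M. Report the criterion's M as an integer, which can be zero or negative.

M = 5

[1;0;0] (link 0 is ground)
L+ [2;0;0]
C(1,0)∈J2 [2;0;1]
L+ [3;0;1]
L+ [4;0;1]
R(2,3)∈J1 [4;1;1]
C(1,2)∈J2 [4;1;2]
L+ [5;1;2]
P(2,4)∈J1 [5;2;2]
L+ [6;2;2]
PS(2,5)∈J2 [6;2;3]
L+ [7;2;3]
P(1,4)∈J1 [7;3;3]
L+ [8;3;3]
R(6,5)∈J1 [8;4;3]
P(5,7)∈J1 [8;5;3]
P(3,7)∈J1 [8;6;3]
L+ [9;6;3]
R(0,8)∈J1 [9;7;3]
C(8,3)∈J2 [9;7;4]
PS(8,4)∈J2 [9;7;5]
mobility = 24 − 14 − 5 = 5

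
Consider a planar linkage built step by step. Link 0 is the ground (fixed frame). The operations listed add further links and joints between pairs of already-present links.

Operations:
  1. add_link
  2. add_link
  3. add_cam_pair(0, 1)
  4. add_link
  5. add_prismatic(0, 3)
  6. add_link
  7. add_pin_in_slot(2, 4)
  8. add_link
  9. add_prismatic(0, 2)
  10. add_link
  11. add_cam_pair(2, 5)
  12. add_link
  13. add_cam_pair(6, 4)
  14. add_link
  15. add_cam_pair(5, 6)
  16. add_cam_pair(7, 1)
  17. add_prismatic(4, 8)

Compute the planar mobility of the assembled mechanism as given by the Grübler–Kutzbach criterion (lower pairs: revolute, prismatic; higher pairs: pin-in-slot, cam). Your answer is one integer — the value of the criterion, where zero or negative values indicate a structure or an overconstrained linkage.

link 0 = ground. State L|J1|J2 = 1|0|0
+link1  2|0|0
+link2  3|0|0
C(0,1) f=2→J2  3|0|1
+link3  4|0|1
P(0,3) f=1→J1  4|1|1
+link4  5|1|1
PS(2,4) f=2→J2  5|1|2
+link5  6|1|2
P(0,2) f=1→J1  6|2|2
+link6  7|2|2
C(2,5) f=2→J2  7|2|3
+link7  8|2|3
C(6,4) f=2→J2  8|2|4
+link8  9|2|4
C(5,6) f=2→J2  9|2|5
C(7,1) f=2→J2  9|2|6
P(4,8) f=1→J1  9|3|6
M = 3(9−1)−2·3−6 = 24−6−6 = 12

M = 12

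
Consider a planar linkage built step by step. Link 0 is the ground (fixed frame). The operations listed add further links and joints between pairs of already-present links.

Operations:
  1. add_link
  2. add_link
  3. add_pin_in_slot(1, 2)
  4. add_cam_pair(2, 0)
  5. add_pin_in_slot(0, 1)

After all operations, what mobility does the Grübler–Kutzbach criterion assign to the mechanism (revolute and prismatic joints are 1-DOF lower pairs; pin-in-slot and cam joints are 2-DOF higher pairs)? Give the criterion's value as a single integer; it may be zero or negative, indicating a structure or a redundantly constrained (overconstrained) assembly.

M = 3

ground; <1,0,0>
#1 <2,0,0>
#2 <3,0,0>
PS:1↔2 J2 <3,0,1>
C:2↔0 J2 <3,0,2>
PS:0↔1 J2 <3,0,3>
3×2 − 2×0 − 1×3 = 3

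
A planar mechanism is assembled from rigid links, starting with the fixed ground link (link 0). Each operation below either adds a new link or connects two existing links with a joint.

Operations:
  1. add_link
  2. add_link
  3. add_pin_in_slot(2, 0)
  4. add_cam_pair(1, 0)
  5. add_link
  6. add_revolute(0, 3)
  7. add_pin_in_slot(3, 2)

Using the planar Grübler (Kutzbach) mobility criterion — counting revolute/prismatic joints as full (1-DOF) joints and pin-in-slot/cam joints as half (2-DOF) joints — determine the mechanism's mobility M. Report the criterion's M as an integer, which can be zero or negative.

[1;0;0] (link 0 is ground)
L+ [2;0;0]
L+ [3;0;0]
PS(2,0)∈J2 [3;0;1]
C(1,0)∈J2 [3;0;2]
L+ [4;0;2]
R(0,3)∈J1 [4;1;2]
PS(3,2)∈J2 [4;1;3]
mobility = 9 − 2 − 3 = 4

M = 4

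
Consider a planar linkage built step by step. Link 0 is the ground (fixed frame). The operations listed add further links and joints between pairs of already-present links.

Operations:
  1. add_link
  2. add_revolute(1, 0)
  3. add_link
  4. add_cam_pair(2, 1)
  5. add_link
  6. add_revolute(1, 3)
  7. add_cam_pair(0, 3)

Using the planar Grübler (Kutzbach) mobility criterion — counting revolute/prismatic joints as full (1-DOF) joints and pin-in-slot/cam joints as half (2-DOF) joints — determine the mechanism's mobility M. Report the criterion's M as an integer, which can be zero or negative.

link 0 = ground. State L|J1|J2 = 1|0|0
+link1  2|0|0
R(1,0) f=1→J1  2|1|0
+link2  3|1|0
C(2,1) f=2→J2  3|1|1
+link3  4|1|1
R(1,3) f=1→J1  4|2|1
C(0,3) f=2→J2  4|2|2
M = 3(4−1)−2·2−2 = 9−4−2 = 3

M = 3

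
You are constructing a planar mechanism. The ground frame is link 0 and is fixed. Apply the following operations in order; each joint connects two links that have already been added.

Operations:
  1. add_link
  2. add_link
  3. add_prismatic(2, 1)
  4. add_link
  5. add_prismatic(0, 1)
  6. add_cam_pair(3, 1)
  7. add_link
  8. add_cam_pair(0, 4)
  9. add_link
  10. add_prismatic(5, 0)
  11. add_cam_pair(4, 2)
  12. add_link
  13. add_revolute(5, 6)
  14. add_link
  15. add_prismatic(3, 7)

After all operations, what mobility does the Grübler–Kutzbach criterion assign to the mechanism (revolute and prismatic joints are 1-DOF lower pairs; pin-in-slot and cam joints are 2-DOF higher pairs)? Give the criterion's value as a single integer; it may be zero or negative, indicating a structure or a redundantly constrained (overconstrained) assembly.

[1;0;0] (link 0 is ground)
L+ [2;0;0]
L+ [3;0;0]
P(2,1)∈J1 [3;1;0]
L+ [4;1;0]
P(0,1)∈J1 [4;2;0]
C(3,1)∈J2 [4;2;1]
L+ [5;2;1]
C(0,4)∈J2 [5;2;2]
L+ [6;2;2]
P(5,0)∈J1 [6;3;2]
C(4,2)∈J2 [6;3;3]
L+ [7;3;3]
R(5,6)∈J1 [7;4;3]
L+ [8;4;3]
P(3,7)∈J1 [8;5;3]
mobility = 21 − 10 − 3 = 8

M = 8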